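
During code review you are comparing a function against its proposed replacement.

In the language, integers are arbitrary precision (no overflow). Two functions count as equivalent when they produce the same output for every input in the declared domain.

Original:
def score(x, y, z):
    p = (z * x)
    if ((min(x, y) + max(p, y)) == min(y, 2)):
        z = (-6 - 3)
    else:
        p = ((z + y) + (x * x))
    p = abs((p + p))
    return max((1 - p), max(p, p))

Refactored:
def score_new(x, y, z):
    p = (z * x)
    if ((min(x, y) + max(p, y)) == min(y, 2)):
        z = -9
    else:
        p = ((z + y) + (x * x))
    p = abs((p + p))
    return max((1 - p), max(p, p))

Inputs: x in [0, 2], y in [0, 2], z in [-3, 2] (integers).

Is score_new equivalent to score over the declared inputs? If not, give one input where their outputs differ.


Differences: constant usage differs; and arithmetic usage differs — yet all 54 inputs agree.
verdict: equivalent


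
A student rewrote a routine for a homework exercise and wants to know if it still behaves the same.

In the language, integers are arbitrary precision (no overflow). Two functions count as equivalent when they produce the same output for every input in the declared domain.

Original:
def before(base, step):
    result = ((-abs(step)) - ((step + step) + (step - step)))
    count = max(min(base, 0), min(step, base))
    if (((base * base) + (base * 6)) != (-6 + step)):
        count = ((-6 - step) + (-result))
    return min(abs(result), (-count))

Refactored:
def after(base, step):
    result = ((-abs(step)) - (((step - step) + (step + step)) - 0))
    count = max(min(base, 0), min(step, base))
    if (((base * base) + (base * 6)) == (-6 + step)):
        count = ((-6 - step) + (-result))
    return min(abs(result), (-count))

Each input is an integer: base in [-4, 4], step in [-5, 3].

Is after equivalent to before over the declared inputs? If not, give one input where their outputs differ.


Not equivalent: base=-4, step=-5 separates them (5 vs 4).
before: result = 5; count = -4; (((base * base) + (base * 6)) != (-6 + step)) -> true; count = -6; return 5
after: result = 5; count = -4; (((base * base) + (base * 6)) == (-6 + step)) -> false; return 4
verdict: not equivalent; witness: base=-4, step=-5


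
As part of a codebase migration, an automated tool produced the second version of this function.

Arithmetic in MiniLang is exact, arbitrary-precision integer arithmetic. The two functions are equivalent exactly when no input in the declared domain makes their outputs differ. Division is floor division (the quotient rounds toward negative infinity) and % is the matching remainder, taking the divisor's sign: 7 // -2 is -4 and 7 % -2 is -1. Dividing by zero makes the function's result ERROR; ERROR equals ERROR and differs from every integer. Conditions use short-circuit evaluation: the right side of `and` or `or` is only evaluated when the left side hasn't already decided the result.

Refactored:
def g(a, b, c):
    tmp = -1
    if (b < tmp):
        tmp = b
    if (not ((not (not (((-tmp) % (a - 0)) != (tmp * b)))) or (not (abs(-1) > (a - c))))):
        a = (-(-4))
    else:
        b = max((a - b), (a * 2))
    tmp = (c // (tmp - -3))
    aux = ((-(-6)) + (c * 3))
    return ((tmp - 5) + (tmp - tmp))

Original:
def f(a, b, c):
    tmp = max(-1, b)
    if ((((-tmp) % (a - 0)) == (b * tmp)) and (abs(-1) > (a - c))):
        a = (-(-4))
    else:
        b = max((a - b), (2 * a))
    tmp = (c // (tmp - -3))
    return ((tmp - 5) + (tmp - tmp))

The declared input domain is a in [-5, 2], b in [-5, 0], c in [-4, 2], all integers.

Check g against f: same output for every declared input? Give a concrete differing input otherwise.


These are not equivalent — on a=-5, b=-5, c=-4 the outputs split (-7 vs -3).
f: tmp = -1; ((((-tmp) % (a - 0)) == (b * tmp)) and (abs(-1) > (a - c))) -> false; b = 0; tmp = -2; return -7
g: tmp = -1; (b < tmp) -> true; tmp = -5; (not ((not (not (((-tmp) % (a - 0)) != (tmp * b)))) or (not (abs(-1) > (a - c))))) -> false; b = 0; tmp = 2; aux = -6; return -3
verdict: not equivalent; witness: a=-5, b=-5, c=-4


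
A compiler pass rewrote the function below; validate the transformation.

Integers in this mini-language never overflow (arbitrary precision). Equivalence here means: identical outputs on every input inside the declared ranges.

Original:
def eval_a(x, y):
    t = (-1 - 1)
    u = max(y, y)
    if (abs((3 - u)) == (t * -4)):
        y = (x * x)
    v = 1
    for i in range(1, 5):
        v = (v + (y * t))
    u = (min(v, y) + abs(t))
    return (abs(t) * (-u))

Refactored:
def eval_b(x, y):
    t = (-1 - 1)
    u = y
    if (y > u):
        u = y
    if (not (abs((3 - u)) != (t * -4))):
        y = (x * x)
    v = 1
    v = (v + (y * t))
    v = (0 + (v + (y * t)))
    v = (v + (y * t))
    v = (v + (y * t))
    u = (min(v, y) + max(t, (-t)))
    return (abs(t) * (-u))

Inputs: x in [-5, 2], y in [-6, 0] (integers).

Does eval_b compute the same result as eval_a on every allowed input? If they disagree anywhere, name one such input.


Side by side, the visible changes include: branching structure differs, plus statement counts differ, plus local variable names differ, plus comparison usage differs, plus constant usage differs, plus boolean connective usage differs, plus arithmetic usage differs, plus min/max/abs usage differs, plus loop structure differs.
One worked example (x=-3, y=-1) — eval_a: t=-2, then u=-1, then (abs((3 - u)) == (t * -4)) is false, then v=1, then (i=1), then v=3, then (i=2), then v=5, then (i=3), then v=7, then (i=4), then v=9, then u=1, then returns -2; eval_b: t=-2, then u=-1, then (y > u) is false, then (not (abs((3 - u)) != (t * -4))) is false, then v=1, then v=3, then v=5, then v=7, then v=9, then u=1, then returns -2; agreement on -2.
Every one of the 56 inputs gives matching results.
verdict: equivalent


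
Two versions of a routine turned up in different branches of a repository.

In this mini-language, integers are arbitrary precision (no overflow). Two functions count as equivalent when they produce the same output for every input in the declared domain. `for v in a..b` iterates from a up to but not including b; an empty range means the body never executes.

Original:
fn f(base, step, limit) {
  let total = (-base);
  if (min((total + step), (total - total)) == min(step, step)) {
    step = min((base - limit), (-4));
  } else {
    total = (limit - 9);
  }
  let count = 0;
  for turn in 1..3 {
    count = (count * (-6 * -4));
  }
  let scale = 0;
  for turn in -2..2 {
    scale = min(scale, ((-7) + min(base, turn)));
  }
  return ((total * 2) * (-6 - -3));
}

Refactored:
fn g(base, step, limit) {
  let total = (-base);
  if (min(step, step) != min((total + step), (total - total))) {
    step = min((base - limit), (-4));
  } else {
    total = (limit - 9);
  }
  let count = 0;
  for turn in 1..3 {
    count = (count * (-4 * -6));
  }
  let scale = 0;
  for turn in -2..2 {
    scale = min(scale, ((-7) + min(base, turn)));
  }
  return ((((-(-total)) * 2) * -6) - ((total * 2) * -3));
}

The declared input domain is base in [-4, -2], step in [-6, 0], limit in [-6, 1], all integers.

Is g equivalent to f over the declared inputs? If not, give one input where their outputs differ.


Not equivalent: base=-4, step=-6, limit=-6 separates them (90 vs -24).
f: total becomes 4; next (min((total + step), (total - total)) == min(step, step)) evaluates to false; next total becomes -15; next count becomes 0; next at turn=1:; next count becomes 0; next at turn=2:; next count becomes 0; next scale becomes 0; next at turn=-2:; next scale becomes -11; next at turn=-1:; next scale becomes -11; next at turn=0:; next scale becomes -11; next at turn=1:; next scale becomes -11; next final value 90
g: total becomes 4; next (min(step, step) != min((total + step), (total - total))) evaluates to true; next step becomes -4; next count becomes 0; next at turn=1:; next count becomes 0; next at turn=2:; next count becomes 0; next scale becomes 0; next at turn=-2:; next scale becomes -11; next at turn=-1:; next scale becomes -11; next at turn=0:; next scale becomes -11; next at turn=1:; next scale becomes -11; next final value -24
verdict: not equivalent; witness: base=-4, step=-6, limit=-6


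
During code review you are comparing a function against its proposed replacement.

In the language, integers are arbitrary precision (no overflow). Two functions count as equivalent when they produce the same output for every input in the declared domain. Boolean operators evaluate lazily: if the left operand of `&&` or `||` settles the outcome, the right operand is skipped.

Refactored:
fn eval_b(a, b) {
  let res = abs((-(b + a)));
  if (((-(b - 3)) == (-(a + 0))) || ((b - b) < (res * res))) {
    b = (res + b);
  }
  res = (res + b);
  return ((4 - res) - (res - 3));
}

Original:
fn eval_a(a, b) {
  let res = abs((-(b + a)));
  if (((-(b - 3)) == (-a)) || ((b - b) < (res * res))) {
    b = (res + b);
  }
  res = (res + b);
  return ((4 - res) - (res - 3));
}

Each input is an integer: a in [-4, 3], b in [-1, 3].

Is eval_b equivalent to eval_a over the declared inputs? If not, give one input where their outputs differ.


Although constant usage differs; and arithmetic usage differs, 40/40 inputs agree.
verdict: equivalent


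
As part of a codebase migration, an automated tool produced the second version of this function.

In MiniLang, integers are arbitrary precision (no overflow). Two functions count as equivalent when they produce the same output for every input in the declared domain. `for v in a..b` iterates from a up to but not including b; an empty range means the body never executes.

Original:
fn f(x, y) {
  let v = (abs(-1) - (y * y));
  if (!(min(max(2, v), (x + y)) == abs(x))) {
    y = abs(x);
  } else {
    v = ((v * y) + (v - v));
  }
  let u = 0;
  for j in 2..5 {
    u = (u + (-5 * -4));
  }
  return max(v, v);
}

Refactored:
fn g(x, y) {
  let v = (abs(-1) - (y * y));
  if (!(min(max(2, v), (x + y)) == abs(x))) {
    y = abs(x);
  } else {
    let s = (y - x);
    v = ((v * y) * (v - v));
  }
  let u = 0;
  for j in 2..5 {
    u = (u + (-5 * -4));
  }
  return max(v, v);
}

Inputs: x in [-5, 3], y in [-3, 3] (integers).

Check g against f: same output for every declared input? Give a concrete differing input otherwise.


These are not equivalent — on x=-1, y=2 the outputs split (-6 vs 0).
f: v becomes -3; next (!(min(max(2, v), (x + y)) == abs(x))) evaluates to false; next v becomes -6; next u becomes 0; next at j=2:; next u becomes 20; next at j=3:; next u becomes 40; next at j=4:; next u becomes 60; next final value -6
g: v becomes -3; next (!(min(max(2, v), (x + y)) == abs(x))) evaluates to false; next s becomes 3; next v becomes 0; next u becomes 0; next at j=2:; next u becomes 20; next at j=3:; next u becomes 40; next at j=4:; next u becomes 60; next final value 0
verdict: not equivalent; witness: x=-1, y=2


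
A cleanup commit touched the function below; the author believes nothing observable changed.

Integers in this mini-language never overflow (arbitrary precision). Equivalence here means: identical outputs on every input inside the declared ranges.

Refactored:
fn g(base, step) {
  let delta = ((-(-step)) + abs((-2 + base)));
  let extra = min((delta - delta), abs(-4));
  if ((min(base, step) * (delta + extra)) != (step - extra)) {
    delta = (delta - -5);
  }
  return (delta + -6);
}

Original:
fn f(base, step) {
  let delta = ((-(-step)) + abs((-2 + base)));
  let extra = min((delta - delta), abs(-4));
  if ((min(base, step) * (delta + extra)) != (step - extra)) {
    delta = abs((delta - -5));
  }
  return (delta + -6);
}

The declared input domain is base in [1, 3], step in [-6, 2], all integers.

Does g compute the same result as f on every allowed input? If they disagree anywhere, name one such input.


Run the pair on base=2, step=-6.
f: delta = -6; extra = 0; ((min(base, step) * (delta + extra)) != (step - extra)) -> true; delta = 1; return -5
g: delta = -6; extra = 0; ((min(base, step) * (delta + extra)) != (step - extra)) -> true; delta = -1; return -7
-5 vs -7 — the two versions disagree here.
verdict: not equivalent; witness: base=2, step=-6


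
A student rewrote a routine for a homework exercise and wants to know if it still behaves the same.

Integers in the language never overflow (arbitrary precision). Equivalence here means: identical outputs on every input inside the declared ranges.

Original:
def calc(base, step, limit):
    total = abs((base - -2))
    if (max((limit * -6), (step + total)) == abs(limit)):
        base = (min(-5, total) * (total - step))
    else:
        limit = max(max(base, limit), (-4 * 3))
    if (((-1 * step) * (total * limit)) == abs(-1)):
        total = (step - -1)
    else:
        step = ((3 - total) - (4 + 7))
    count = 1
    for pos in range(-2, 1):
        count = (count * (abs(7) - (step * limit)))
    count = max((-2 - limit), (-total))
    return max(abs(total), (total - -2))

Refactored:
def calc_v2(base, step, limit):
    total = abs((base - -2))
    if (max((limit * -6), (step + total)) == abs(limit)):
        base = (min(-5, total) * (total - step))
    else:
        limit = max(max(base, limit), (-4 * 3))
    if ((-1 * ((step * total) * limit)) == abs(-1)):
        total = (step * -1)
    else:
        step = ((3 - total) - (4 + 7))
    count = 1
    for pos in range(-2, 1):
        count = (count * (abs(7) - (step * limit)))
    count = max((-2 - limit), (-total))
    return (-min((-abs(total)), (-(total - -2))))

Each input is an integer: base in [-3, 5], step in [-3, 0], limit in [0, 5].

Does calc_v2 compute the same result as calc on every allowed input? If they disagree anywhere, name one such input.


These are not equivalent — on base=-3, step=-1, limit=1 the outputs split (2 vs 3).
calc: total := 1 | (max((limit * -6), (step + total)) == abs(limit)): false | limit := 1 | (((-1 * step) * (total * limit)) == abs(-1)): true | total := 0 | count := 1 | iter pos=-2: | count := 8 | iter pos=-1: | count := 64 | iter pos=0: | count := 512 | count := 0 | result 2
calc_v2: total := 1 | (max((limit * -6), (step + total)) == abs(limit)): false | limit := 1 | ((-1 * ((step * total) * limit)) == abs(-1)): true | total := 1 | count := 1 | iter pos=-2: | count := 8 | iter pos=-1: | count := 64 | iter pos=0: | count := 512 | count := -1 | result 3
verdict: not equivalent; witness: base=-3, step=-1, limit=1


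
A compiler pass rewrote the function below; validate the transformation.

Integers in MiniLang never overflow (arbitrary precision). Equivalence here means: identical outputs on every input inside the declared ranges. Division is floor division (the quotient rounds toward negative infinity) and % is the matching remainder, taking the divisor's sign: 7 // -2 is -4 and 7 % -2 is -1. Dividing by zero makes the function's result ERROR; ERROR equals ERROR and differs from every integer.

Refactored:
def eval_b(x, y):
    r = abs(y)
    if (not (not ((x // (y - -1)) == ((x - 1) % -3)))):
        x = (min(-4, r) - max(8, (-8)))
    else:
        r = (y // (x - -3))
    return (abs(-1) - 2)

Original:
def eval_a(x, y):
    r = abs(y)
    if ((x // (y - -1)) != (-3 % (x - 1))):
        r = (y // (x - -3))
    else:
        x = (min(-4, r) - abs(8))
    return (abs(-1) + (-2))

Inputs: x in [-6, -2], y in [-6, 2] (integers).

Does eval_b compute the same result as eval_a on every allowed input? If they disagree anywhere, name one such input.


Not equivalent: x=-3, y=0 separates them (-1 vs ERROR).
eval_a: r := 0 | ((x // (y - -1)) != (-3 % (x - 1))): false | x := -12 | result -1
eval_b: r := 0 | (not (not ((x // (y - -1)) == ((x - 1) % -3)))): false | divide-by-zero, output ERROR
verdict: not equivalent; witness: x=-3, y=0


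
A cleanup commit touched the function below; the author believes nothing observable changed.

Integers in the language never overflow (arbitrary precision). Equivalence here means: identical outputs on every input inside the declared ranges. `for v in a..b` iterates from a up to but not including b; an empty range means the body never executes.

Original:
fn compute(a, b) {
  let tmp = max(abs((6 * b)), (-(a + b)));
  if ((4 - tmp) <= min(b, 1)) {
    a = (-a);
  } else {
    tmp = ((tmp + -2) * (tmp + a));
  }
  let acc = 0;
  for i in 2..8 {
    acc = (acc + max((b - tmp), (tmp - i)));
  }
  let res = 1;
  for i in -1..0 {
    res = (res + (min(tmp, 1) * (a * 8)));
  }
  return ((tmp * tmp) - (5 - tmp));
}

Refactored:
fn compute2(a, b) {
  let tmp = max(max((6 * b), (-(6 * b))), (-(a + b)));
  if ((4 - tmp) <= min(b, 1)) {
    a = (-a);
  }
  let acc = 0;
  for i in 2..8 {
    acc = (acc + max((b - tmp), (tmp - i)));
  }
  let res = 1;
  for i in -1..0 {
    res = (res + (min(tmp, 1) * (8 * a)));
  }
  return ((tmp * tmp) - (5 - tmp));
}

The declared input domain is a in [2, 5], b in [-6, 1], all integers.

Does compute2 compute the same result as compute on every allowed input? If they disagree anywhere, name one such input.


Evaluate both at a=2, b=0.
compute: tmp=0, then ((4 - tmp) <= min(b, 1)) is false, then tmp=-4, then acc=0, then (i=2), then acc=4, then (i=3), then acc=8, then (i=4), then acc=12, then (i=5), then acc=16, then (i=6), then acc=20, then (i=7), then acc=24, then res=1, then (i=-1), then res=-63, then returns 7
compute2: tmp=0, then ((4 - tmp) <= min(b, 1)) is false, then acc=0, then (i=2), then acc=0, then (i=3), then acc=0, then (i=4), then acc=0, then (i=5), then acc=0, then (i=6), then acc=0, then (i=7), then acc=0, then res=1, then (i=-1), then res=1, then returns -5
7 vs -5 — the two versions disagree here.
verdict: not equivalent; witness: a=2, b=0


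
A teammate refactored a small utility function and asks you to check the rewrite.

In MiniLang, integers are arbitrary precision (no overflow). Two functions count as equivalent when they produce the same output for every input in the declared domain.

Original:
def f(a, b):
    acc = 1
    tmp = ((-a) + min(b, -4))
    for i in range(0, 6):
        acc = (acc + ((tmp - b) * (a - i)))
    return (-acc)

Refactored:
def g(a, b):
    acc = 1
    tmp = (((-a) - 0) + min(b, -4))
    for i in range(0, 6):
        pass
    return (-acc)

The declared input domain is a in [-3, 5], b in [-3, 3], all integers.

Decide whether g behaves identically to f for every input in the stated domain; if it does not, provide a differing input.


Evaluate both at a=-3, b=-3.
f: acc=1, then tmp=-1, then (i=0), then acc=-5, then (i=1), then acc=-13, then (i=2), then acc=-23, then (i=3), then acc=-35, then (i=4), then acc=-49, then (i=5), then acc=-65, then returns 65
g: acc=1, then tmp=-1, then (i=0), then (i=1), then (i=2), then (i=3), then (i=4), then (i=5), then returns -1
65 vs -1 — the two versions disagree here.
verdict: not equivalent; witness: a=-3, b=-3


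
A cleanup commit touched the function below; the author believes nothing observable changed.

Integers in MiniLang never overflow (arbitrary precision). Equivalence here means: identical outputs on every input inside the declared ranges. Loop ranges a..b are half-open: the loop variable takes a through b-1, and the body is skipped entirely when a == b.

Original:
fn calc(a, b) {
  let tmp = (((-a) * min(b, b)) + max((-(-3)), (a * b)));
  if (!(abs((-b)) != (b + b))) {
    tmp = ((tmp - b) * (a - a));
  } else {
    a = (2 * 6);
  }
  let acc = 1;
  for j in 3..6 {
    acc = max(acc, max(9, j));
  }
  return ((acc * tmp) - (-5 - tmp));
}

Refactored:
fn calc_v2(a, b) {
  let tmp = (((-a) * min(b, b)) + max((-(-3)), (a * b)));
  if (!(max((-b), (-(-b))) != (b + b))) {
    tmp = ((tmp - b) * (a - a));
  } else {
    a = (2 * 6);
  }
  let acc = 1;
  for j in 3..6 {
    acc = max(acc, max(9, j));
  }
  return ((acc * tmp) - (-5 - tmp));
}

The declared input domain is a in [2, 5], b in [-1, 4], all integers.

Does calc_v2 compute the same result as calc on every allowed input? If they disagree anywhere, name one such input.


This is a faithful refactor — min/max/abs usage differs, but the computed results match everywhere.
Spot check at a=3, b=1 — calc: tmp becomes 0; next (!(abs((-b)) != (b + b))) evaluates to false; next a becomes 12; next acc becomes 1; next at j=3:; next acc becomes 9; next at j=4:; next acc becomes 9; next at j=5:; next acc becomes 9; next final value 5. calc_v2: tmp becomes 0; next (!(max((-b), (-(-b))) != (b + b))) evaluates to false; next a becomes 12; next acc becomes 1; next at j=3:; next acc becomes 9; next at j=4:; next acc becomes 9; next at j=5:; next acc becomes 9; next final value 5. Both give 5.
Checked all 24 inputs in the declared domain: the outputs agree on every one.
verdict: equivalent


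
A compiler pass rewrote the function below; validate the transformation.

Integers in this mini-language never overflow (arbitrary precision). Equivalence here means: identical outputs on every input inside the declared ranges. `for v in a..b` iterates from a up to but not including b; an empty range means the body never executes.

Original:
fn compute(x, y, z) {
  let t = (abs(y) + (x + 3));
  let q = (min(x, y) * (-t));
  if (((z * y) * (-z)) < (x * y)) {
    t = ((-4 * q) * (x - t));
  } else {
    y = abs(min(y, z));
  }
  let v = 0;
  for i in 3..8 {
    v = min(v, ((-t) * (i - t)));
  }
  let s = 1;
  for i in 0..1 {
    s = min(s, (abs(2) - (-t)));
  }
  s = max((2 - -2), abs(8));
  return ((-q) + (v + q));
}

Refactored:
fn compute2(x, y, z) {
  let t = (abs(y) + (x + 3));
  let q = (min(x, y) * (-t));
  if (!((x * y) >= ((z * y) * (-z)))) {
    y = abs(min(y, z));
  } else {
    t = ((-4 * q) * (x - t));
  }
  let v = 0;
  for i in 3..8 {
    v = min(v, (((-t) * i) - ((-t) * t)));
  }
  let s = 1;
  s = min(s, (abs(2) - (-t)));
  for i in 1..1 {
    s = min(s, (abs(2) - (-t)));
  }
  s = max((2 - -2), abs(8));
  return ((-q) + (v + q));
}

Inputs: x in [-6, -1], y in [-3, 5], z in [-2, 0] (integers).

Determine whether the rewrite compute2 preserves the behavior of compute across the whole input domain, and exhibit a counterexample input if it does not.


The rewrite breaks on x=-4, y=-3, z=-2, where the results are -10 and 0.
compute: t becomes 2; next q becomes 8; next (((z * y) * (-z)) < (x * y)) evaluates to false; next y becomes 3; next v becomes 0; next at i=3:; next v becomes -2; next at i=4:; next v becomes -4; next at i=5:; next v becomes -6; next at i=6:; next v becomes -8; next at i=7:; next v becomes -10; next s becomes 1; next at i=0:; next s becomes 1; next s becomes 8; next final value -10
compute2: t becomes 2; next q becomes 8; next (!((x * y) >= ((z * y) * (-z)))) evaluates to false; next t becomes 192; next v becomes 0; next at i=3:; next v becomes 0; next at i=4:; next v becomes 0; next at i=5:; next v becomes 0; next at i=6:; next v becomes 0; next at i=7:; next v becomes 0; next s becomes 1; next s becomes 1; next i never enters its loop body; next s becomes 8; next final value 0
verdict: not equivalent; witness: x=-4, y=-3, z=-2


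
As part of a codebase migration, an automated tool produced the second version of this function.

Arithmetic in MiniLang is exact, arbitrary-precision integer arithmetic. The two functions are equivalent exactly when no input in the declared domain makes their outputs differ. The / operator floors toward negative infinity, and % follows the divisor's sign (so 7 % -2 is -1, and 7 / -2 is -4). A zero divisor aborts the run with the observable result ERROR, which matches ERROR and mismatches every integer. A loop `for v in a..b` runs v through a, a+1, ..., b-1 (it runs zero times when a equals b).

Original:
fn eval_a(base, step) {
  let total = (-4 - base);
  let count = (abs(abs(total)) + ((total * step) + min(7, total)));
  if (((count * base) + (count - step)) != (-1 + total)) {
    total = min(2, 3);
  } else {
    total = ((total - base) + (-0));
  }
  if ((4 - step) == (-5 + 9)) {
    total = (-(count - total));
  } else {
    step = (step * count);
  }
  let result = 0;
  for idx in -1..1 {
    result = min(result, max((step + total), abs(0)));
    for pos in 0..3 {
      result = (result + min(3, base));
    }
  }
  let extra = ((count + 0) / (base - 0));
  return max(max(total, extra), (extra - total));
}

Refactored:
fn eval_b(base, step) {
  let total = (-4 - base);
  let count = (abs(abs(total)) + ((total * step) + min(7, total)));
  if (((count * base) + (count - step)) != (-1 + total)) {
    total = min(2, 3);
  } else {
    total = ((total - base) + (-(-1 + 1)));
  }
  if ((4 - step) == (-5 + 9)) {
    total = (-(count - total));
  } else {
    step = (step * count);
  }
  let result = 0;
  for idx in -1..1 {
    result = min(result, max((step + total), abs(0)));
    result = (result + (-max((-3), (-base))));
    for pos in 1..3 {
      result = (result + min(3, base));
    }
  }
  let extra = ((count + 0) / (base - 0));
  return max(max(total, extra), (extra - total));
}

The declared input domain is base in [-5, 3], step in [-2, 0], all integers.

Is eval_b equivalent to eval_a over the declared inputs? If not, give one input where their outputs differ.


The two are interchangeable: statement counts differ, and loop structure differs, and constant usage differs, and arithmetic usage differs, and min/max/abs usage differs, and every declared input agrees.
As a probe, take base=0, step=-2: eval_a runs total := -4 | count := 8 | (((count * base) + (count - step)) != (-1 + total)): true | total := 2 | ((4 - step) == (-5 + 9)): false | step := -16 | result := 0 | iter idx=-1: | result := 0 | iter pos=0: | result := 0 | iter pos=1: | result := 0 | iter pos=2: | result := 0 | iter idx=0: | result := 0 | iter pos=0: | result := 0 | iter pos=1: | result := 0 | iter pos=2: | result := 0 | divide-by-zero, output ERROR; eval_b runs total := -4 | count := 8 | (((count * base) + (count - step)) != (-1 + total)): true | total := 2 | ((4 - step) == (-5 + 9)): false | step := -16 | result := 0 | iter idx=-1: | result := 0 | result := 0 | iter pos=1: | result := 0 | iter pos=2: | result := 0 | iter idx=0: | result := 0 | result := 0 | iter pos=1: | result := 0 | iter pos=2: | result := 0 | divide-by-zero, output ERROR; both end at ERROR.
Checked all 27 inputs in the declared domain: the outputs agree on every one.
verdict: equivalent


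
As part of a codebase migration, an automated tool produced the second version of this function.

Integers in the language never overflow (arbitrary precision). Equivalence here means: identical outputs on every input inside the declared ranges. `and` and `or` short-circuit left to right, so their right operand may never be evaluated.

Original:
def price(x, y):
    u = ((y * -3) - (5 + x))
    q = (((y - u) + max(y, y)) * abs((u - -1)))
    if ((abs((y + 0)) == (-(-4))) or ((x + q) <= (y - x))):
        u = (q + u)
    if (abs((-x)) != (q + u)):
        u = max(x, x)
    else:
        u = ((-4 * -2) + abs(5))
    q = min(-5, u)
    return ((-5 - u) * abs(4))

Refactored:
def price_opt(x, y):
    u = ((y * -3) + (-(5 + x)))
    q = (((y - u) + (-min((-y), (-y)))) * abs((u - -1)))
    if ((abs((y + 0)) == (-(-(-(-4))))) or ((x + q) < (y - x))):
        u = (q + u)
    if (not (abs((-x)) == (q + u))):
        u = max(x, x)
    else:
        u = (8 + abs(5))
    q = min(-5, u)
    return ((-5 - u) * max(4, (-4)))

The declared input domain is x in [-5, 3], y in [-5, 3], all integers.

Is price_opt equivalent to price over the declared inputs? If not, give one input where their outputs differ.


Although `((x + q) <= (y - x))` became `((x + q) < (y - x))`, no input in the stated domain can expose it.
One worked example (x=-4, y=2) — price: u becomes -7; next q becomes 66; next ((abs((y + 0)) == (-(-4))) or ((x + q) <= (y - x))) evaluates to false; next (abs((-x)) != (q + u)) evaluates to true; next u becomes -4; next q becomes -5; next final value -4; price_opt: u becomes -7; next q becomes 66; next ((abs((y + 0)) == (-(-(-(-4))))) or ((x + q) < (y - x))) evaluates to false; next (not (abs((-x)) == (q + u))) evaluates to true; next u becomes -4; next q becomes -5; next final value -4; agreement on -4.
Every one of the 81 inputs gives matching results.
verdict: equivalent


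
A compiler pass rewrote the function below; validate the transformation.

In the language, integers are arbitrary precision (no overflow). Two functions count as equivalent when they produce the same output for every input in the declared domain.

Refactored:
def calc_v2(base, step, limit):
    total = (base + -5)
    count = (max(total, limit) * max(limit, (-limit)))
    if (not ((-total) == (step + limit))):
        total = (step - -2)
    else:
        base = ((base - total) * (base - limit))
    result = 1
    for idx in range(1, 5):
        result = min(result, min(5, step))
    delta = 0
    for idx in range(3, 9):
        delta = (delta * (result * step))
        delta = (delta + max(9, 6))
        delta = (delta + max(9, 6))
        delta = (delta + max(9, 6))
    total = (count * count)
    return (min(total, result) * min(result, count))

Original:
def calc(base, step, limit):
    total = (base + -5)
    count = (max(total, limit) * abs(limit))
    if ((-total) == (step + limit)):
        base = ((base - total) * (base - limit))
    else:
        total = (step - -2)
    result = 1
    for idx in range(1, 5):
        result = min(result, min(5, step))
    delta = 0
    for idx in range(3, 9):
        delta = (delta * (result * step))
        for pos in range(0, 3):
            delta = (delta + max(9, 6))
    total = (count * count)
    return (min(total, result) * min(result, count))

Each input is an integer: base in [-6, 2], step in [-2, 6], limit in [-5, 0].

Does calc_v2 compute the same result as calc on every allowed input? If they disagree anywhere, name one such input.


Differences: arithmetic usage differs, and min/max/abs usage differs, and local variable names differ, and loop structure differs, and boolean connective usage differs, and statement counts differ, and constant usage differs — yet all 486 inputs agree.
verdict: equivalent


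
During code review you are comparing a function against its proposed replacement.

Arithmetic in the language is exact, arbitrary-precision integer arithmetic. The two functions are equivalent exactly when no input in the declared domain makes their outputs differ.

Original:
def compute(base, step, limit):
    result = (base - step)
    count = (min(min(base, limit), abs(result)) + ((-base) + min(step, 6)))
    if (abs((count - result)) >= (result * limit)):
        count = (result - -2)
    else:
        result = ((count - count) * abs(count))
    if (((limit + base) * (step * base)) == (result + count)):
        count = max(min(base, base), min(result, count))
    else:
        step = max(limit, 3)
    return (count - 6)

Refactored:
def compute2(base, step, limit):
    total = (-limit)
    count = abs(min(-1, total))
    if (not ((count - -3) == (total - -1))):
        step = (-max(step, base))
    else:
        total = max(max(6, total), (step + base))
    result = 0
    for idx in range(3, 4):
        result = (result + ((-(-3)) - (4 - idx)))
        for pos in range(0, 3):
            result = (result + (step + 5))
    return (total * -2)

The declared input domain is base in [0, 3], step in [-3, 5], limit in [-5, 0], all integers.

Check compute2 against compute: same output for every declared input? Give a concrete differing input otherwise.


Consider the input base=0, step=-3, limit=-5.
compute: result := 3 | count := -8 | (abs((count - result)) >= (result * limit)): true | count := 5 | (((limit + base) * (step * base)) == (result + count)): false | step := 3 | result -1
compute2: total := 5 | count := 1 | (not ((count - -3) == (total - -1))): true | step := 0 | result := 0 | iter idx=3: | result := 2 | iter pos=0: | result := 7 | iter pos=1: | result := 12 | iter pos=2: | result := 17 | result -10
-1 against -10: the behavior changed.
verdict: not equivalent; witness: base=0, step=-3, limit=-5


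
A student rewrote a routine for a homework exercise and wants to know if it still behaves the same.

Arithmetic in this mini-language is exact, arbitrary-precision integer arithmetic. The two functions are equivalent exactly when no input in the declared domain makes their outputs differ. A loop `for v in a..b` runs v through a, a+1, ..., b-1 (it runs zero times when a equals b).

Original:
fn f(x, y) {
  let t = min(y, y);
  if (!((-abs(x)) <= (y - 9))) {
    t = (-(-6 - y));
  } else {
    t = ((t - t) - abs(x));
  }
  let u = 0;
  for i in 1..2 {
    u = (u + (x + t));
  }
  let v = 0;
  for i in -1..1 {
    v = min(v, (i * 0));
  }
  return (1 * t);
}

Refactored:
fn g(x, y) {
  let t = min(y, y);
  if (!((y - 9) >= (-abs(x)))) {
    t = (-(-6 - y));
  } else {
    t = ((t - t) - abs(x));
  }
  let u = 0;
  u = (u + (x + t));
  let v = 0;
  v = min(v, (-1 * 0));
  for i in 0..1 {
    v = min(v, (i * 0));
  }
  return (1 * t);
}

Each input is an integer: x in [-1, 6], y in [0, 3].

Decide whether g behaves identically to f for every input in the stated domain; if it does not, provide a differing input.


Behavior is preserved: although constant usage differs, loop structure differs, arithmetic usage differs, comparison usage differs, min/max/abs usage differs, the outputs never diverge.
As a probe, take x=0, y=0: f runs t=0, then (!((-abs(x)) <= (y - 9))) is true, then t=6, then u=0, then (i=1), then u=6, then v=0, then (i=-1), then v=0, then (i=0), then v=0, then returns 6; g runs t=0, then (!((y - 9) >= (-abs(x)))) is true, then t=6, then u=0, then u=6, then v=0, then v=0, then (i=0), then v=0, then returns 6; both end at 6.
Sweeping the whole domain (32 inputs) finds no disagreement.
verdict: equivalent


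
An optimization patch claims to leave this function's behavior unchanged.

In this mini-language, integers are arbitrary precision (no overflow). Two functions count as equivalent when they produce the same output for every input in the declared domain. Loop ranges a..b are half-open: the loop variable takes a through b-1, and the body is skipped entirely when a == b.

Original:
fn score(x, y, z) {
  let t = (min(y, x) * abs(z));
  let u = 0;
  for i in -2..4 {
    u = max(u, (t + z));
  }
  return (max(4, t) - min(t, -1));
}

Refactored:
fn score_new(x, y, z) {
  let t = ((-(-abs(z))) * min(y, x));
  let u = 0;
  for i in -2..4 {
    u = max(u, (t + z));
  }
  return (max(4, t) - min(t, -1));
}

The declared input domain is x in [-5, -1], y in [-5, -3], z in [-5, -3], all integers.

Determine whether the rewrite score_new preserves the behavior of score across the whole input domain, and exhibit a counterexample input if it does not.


The two versions differ — the changes include same computation, different form.
Tracing x=-5, y=-4, z=-4: score: t = -20; u = 0; [i=-2]; u = 0; [i=-1]; u = 0; [i=0]; u = 0; [i=1]; u = 0; [i=2]; u = 0; [i=3]; u = 0; return 24 | score_new: t = -20; u = 0; [i=-2]; u = 0; [i=-1]; u = 0; [i=0]; u = 0; [i=1]; u = 0; [i=2]; u = 0; [i=3]; u = 0; return 24 — matching result 24.
Sweeping the whole domain (45 inputs) finds no disagreement.
verdict: equivalent


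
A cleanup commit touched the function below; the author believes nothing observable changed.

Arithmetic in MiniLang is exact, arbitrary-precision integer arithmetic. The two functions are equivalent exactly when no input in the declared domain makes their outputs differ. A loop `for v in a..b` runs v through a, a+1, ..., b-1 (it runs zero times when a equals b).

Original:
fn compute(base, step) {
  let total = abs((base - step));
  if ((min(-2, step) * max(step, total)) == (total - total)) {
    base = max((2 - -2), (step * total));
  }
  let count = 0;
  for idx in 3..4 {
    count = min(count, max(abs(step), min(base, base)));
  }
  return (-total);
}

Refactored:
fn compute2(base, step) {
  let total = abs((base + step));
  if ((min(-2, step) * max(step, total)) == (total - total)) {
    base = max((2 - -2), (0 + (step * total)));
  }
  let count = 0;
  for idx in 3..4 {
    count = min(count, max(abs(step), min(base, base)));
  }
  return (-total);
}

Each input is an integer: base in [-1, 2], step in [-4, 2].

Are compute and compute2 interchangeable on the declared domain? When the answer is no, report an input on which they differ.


Not equivalent: base=-1, step=-4 separates them (-3 vs -5).
compute: total = 3; ((min(-2, step) * max(step, total)) == (total - total)) -> false; count = 0; [idx=3]; count = 0; return -3
compute2: total = 5; ((min(-2, step) * max(step, total)) == (total - total)) -> false; count = 0; [idx=3]; count = 0; return -5
verdict: not equivalent; witness: base=-1, step=-4


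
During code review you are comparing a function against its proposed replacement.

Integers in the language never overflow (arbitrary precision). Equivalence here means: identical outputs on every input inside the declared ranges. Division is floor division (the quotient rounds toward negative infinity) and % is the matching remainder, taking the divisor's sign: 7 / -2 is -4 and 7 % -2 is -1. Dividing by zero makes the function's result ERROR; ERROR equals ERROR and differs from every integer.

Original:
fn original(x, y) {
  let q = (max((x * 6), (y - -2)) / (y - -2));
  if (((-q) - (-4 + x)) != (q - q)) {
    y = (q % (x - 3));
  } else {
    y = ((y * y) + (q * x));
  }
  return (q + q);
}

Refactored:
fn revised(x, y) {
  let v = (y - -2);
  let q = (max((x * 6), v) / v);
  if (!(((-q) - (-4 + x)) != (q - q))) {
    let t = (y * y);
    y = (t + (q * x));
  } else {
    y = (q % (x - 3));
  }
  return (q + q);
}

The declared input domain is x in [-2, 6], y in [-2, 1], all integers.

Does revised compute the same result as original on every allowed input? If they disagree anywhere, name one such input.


Comparing the listings, the differences include: boolean connective usage differs; also constant usage differs; also local variable names differ; also statement counts differ; also arithmetic usage differs.
As a probe, take x=5, y=1: original runs q = 10; (((-q) - (-4 + x)) != (q - q)) -> true; y = 0; return 20; revised runs v = 3; q = 10; (!(((-q) - (-4 + x)) != (q - q))) -> false; y = 0; return 20; both end at 20.
Checked all 36 inputs in the declared domain: the outputs agree on every one.
verdict: equivalent


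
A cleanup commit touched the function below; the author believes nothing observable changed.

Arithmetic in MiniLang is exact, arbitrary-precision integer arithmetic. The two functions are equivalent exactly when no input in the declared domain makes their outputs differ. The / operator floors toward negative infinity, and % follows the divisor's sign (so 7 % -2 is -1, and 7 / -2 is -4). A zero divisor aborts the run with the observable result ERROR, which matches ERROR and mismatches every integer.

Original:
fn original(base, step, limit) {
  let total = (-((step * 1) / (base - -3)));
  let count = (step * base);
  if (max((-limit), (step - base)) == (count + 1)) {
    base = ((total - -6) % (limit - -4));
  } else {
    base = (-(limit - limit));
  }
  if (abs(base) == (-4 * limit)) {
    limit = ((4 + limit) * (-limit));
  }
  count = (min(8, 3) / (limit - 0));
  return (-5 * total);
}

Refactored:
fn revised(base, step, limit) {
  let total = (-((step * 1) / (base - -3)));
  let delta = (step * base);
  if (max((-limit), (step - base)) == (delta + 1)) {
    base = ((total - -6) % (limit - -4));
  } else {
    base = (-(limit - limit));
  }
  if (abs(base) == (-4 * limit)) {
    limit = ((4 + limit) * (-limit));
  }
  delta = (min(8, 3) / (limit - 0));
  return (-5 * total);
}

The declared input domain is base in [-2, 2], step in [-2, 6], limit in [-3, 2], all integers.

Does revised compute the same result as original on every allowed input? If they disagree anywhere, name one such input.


Behavior is preserved: although local variable names differ, the outputs never diverge.
Spot check at base=0, step=4, limit=-1 — original: total=-1, then count=0, then (max((-limit), (step - base)) == (count + 1)) is false, then base=0, then (abs(base) == (-4 * limit)) is false, then count=-3, then returns 5. revised: total=-1, then delta=0, then (max((-limit), (step - base)) == (delta + 1)) is false, then base=0, then (abs(base) == (-4 * limit)) is false, then delta=-3, then returns 5. Both give 5.
An exhaustive pass over the 270 declared inputs shows identical outputs.
verdict: equivalent
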